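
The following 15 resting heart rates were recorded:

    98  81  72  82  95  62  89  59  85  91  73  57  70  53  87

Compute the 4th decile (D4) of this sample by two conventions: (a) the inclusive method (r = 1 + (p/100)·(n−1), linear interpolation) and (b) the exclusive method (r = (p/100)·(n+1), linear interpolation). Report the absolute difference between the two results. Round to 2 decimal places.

Sorted: 53, 57, 59, 62, 70, 72, 73, 81, 82, 85, 87, 89, 91, 95, 98.
n = 15.
(a) r = 6.6; between ranks 6 (72) and 7 (73): 72.6.
(b) r = 6.4; between ranks 6 (72) and 7 (73): 72.4.
|72.6 − 72.4| = 0.2.

0.20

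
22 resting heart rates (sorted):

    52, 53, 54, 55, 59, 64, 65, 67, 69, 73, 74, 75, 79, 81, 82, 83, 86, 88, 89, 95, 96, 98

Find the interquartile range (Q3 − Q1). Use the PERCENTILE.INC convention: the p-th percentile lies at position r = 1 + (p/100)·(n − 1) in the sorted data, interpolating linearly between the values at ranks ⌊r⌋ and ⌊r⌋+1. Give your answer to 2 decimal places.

21.00

n = 22.
P25: r = 6.25; ranks 6–7 are 64, 65; interpolating gives 64.25.
P75: r = 16.75; ranks 16–17 are 83, 86; interpolating gives 85.25.
Difference: 85.25 − 64.25 = 21.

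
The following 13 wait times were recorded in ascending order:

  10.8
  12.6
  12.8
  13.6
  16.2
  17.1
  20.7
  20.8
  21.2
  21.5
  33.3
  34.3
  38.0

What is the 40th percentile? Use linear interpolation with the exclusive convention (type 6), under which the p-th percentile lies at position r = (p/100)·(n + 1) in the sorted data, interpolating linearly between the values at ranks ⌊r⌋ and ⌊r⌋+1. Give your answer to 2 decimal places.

16.74

n = 13.
r = (40/100)·(13 + 1) = 5.6.
Rank 5 is 16.2 and rank 6 is 17.1.
Interpolate: 16.2 + 0.6·(17.1 − 16.2) = 16.2 + 0.6·0.9 = 16.74.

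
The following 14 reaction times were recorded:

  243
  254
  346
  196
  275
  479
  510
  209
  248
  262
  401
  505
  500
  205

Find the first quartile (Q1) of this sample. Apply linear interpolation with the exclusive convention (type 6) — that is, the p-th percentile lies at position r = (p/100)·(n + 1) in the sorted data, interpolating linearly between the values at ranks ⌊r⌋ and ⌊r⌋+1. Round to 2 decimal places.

Sorted: 196, 205, 209, 243, 248, 254, 262, 275, 346, 401, 479, 500, 505, 510.
n = 14.
r = (25/100)·(14 + 1) = 3.75.
Rank 3 is 209 and rank 4 is 243.
Interpolate: 209 + 0.75·(243 − 209) = 209 + 0.75·34 = 234.5.

234.50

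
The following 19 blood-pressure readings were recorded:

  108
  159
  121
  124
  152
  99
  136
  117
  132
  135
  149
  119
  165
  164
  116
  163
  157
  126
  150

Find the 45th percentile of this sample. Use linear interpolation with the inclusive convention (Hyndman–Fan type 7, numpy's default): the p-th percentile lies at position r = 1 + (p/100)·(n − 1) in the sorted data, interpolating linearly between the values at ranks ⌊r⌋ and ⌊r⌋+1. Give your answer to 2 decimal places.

Sorted: 99, 108, 116, 117, 119, 121, 124, 126, 132, 135, 136, 149, 150, 152, 157, 159, 163, 164, 165.
n = 19.
r = 1 + (45/100)·(19 − 1) = 1 + 8.1 = 9.1.
Rank 9 is 132 and rank 10 is 135.
Interpolate: 132 + 0.1·(135 − 132) = 132 + 0.1·3 = 132.3.

132.30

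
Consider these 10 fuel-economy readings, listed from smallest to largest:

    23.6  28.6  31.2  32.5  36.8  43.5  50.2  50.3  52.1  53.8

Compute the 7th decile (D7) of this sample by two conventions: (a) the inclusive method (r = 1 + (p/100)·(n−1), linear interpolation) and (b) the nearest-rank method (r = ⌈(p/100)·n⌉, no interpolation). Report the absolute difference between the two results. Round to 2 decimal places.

0.03

n = 10.
(a) r = 7.3; between ranks 7 (50.2) and 8 (50.3): 50.23.
(b) the nearest-rank method: rank 7 → 50.2.
|50.23 − 50.2| = 0.03.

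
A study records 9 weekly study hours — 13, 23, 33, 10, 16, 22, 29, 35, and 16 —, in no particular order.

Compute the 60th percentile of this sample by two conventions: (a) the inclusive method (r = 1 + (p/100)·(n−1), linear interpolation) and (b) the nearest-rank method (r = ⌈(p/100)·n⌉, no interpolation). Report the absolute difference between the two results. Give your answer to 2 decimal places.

Sorted: 10, 13, 16, 16, 22, 23, 29, 33, 35.
n = 9.
(a) r = 5.8; between ranks 5 (22) and 6 (23): 22.8.
(b) the nearest-rank method: rank 6 → 23.
|22.8 − 23| = 0.2.

0.20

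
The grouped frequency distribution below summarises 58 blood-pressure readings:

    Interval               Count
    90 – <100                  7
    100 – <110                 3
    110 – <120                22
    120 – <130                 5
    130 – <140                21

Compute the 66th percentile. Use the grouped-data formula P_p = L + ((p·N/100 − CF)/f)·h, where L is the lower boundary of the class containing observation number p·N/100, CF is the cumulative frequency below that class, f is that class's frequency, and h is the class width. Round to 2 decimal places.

130.61

N = 58; target position k = 66/100 · 58 = 38.28.
Cumulative frequencies: 7, 10, 32, 37, 58.
Observation 38.28 falls in the class 130 – <140.
L = 130, CF = 37, f = 21, h = 10.
P66 = 130 + ((38.28 − 37)/21)·10 = 130 + 0.609524 = 130.61.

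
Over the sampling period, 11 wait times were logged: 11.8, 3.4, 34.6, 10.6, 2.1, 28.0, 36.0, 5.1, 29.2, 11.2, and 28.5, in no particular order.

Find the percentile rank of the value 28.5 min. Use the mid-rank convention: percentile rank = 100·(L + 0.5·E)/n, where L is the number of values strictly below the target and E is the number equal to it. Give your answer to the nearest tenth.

Sorted: 2.1, 3.4, 5.1, 10.6, 11.2, 11.8, 28.0, 28.5, 29.2, 34.6, 36.0.
Count below 28.5: L = 7; count equal: E = 1; n = 11.
Percentile rank = 100·(7 + 0.5·1)/11 = 100·7.5/11 = 68.18.

68.2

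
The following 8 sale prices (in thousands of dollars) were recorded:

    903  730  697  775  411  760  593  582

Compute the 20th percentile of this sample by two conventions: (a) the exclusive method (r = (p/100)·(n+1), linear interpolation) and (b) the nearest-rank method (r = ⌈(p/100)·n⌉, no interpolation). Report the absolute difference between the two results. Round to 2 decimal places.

34.20

Sorted: 411, 582, 593, 697, 730, 760, 775, 903.
n = 8.
(a) r = 1.8; between ranks 1 (411) and 2 (582): 547.8.
(b) the nearest-rank method: rank 2 → 582.
|547.8 − 582| = 34.2.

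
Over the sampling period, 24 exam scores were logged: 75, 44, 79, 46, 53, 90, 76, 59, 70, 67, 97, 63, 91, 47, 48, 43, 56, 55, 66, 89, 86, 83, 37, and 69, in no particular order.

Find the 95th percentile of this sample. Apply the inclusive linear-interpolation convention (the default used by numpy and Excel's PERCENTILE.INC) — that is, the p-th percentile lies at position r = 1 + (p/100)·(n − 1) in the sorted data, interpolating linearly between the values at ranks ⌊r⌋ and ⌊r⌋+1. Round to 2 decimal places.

Sorted: 37, 43, 44, 46, 47, 48, 53, 55, 56, 59, 63, 66, 67, 69, 70, 75, 76, 79, 83, 86, 89, 90, 91, 97.
n = 24.
r = 1 + (95/100)·(24 − 1) = 1 + 21.85 = 22.85.
Rank 22 is 90 and rank 23 is 91.
Interpolate: 90 + 0.85·(91 − 90) = 90 + 0.85·1 = 90.85.

90.85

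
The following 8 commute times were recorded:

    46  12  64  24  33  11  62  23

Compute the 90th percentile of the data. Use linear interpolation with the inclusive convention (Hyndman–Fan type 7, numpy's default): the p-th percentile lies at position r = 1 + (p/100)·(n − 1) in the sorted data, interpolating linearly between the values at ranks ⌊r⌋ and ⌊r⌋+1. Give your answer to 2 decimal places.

Sorted: 11, 12, 23, 24, 33, 46, 62, 64.
n = 8.
r = 1 + (90/100)·(8 − 1) = 1 + 6.3 = 7.3.
Rank 7 is 62 and rank 8 is 64.
Interpolate: 62 + 0.3·(64 − 62) = 62 + 0.3·2 = 62.6.

62.60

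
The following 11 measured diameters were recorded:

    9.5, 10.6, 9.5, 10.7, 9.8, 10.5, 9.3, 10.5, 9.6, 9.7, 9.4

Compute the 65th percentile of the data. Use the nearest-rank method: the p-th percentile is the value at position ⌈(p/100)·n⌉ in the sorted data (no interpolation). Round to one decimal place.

10.5

Sorted: 9.3, 9.4, 9.5, 9.5, 9.6, 9.7, 9.8, 10.5, 10.5, 10.6, 10.7.
n = 11.
Position = ⌈65/100 · 11⌉ = ⌈7.15⌉ = 8.
The value at rank 8 is 10.5.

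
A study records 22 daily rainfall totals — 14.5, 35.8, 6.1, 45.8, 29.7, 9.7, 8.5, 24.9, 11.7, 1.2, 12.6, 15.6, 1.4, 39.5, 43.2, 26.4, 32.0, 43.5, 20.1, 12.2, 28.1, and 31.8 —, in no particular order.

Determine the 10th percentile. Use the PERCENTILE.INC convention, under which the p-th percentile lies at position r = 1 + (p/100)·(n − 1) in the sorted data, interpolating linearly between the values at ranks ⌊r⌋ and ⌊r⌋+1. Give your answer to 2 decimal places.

Sorted: 1.2, 1.4, 6.1, 8.5, 9.7, 11.7, 12.2, 12.6, 14.5, 15.6, 20.1, 24.9, 26.4, 28.1, 29.7, 31.8, 32.0, 35.8, 39.5, 43.2, 43.5, 45.8.
n = 22.
r = 1 + (10/100)·(22 − 1) = 1 + 2.1 = 3.1.
Rank 3 is 6.1 and rank 4 is 8.5.
Interpolate: 6.1 + 0.1·(8.5 − 6.1) = 6.1 + 0.1·2.4 = 6.34.

6.34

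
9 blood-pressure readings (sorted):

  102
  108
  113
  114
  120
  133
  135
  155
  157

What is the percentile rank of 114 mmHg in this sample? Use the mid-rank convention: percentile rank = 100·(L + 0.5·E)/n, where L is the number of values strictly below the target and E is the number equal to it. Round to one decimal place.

Count below 114: L = 3; count equal: E = 1; n = 9.
Percentile rank = 100·(3 + 0.5·1)/9 = 100·3.5/9 = 38.89.

38.9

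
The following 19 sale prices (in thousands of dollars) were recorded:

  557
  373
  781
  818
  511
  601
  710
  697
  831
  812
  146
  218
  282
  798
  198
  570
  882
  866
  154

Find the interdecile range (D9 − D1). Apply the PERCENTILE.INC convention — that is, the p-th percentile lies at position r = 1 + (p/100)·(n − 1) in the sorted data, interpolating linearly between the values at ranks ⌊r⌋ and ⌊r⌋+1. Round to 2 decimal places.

Sorted: 146, 154, 198, 218, 282, 373, 511, 557, 570, 601, 697, 710, 781, 798, 812, 818, 831, 866, 882.
n = 19.
P10: r = 2.8; ranks 2–3 are 154, 198; interpolating gives 189.2.
P90: r = 17.2; ranks 17–18 are 831, 866; interpolating gives 838.
Difference: 838 − 189.2 = 648.8.

648.80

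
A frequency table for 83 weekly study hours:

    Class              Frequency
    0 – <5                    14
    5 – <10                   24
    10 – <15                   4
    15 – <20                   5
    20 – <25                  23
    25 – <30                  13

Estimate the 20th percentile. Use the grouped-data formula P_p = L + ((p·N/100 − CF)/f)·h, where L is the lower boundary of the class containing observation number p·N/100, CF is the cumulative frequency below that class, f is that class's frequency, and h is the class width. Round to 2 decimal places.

N = 83; target position k = 20/100 · 83 = 16.6.
Cumulative frequencies: 14, 38, 42, 47, 70, 83.
Observation 16.6 falls in the class 5 – <10.
L = 5, CF = 14, f = 24, h = 5.
P20 = 5 + ((16.6 − 14)/24)·5 = 5 + 0.541667 = 5.54167.

5.54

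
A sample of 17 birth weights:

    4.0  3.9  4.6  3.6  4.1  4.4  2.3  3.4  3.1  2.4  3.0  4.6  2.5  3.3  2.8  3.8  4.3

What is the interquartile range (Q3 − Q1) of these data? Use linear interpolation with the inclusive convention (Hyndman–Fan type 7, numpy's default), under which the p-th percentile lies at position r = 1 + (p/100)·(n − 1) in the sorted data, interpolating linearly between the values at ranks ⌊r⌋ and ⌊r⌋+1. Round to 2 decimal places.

1.10

Sorted: 2.3, 2.4, 2.5, 2.8, 3.0, 3.1, 3.3, 3.4, 3.6, 3.8, 3.9, 4.0, 4.1, 4.3, 4.4, 4.6, 4.6.
n = 17.
P25: r = 5 (integer) → 3.
P75: r = 13 (integer) → 4.1.
Difference: 4.1 − 3 = 1.1.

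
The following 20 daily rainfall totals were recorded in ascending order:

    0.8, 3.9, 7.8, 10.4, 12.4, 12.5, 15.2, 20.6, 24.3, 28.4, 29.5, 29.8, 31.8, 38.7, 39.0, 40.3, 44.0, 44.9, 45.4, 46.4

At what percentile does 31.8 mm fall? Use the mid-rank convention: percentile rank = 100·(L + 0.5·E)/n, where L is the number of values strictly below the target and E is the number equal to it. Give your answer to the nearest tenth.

Count below 31.8: L = 12; count equal: E = 1; n = 20.
Percentile rank = 100·(12 + 0.5·1)/20 = 100·12.5/20 = 62.5.

62.5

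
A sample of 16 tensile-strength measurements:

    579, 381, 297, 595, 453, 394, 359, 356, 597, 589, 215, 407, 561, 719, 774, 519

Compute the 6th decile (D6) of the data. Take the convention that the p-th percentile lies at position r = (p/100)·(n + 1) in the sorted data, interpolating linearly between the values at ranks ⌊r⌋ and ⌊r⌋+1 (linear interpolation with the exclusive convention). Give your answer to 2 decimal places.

564.60

Sorted: 215, 297, 356, 359, 381, 394, 407, 453, 519, 561, 579, 589, 595, 597, 719, 774.
n = 16.
r = (60/100)·(16 + 1) = 10.2.
Rank 10 is 561 and rank 11 is 579.
Interpolate: 561 + 0.2·(579 − 561) = 561 + 0.2·18 = 564.6.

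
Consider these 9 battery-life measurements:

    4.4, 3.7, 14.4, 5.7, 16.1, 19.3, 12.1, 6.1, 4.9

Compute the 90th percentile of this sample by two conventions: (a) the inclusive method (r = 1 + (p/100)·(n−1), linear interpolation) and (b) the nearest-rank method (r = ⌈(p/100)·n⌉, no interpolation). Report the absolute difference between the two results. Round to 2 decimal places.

2.56

Sorted: 3.7, 4.4, 4.9, 5.7, 6.1, 12.1, 14.4, 16.1, 19.3.
n = 9.
(a) r = 8.2; between ranks 8 (16.1) and 9 (19.3): 16.74.
(b) the nearest-rank method: rank 9 → 19.3.
|16.74 − 19.3| = 2.56.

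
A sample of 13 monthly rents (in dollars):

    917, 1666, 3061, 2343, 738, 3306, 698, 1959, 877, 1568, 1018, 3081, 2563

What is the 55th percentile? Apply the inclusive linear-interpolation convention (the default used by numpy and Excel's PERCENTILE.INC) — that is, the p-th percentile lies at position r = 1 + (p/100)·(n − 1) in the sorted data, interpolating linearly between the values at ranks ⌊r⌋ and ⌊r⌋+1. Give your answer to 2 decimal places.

Sorted: 698, 738, 877, 917, 1018, 1568, 1666, 1959, 2343, 2563, 3061, 3081, 3306.
n = 13.
r = 1 + (55/100)·(13 − 1) = 1 + 6.6 = 7.6.
Rank 7 is 1666 and rank 8 is 1959.
Interpolate: 1666 + 0.6·(1959 − 1666) = 1666 + 0.6·293 = 1841.8.

1841.80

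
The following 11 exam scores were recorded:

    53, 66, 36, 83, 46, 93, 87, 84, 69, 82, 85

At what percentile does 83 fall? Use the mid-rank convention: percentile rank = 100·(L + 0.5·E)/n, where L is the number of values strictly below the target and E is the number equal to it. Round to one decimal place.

59.1

Sorted: 36, 46, 53, 66, 69, 82, 83, 84, 85, 87, 93.
Count below 83: L = 6; count equal: E = 1; n = 11.
Percentile rank = 100·(6 + 0.5·1)/11 = 100·6.5/11 = 59.09.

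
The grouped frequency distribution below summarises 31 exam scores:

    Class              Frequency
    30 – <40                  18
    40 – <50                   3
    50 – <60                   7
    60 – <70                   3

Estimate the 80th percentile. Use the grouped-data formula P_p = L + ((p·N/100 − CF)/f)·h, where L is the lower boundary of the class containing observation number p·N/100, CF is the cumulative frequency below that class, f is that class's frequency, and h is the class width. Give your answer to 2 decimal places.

55.43

N = 31; target position k = 80/100 · 31 = 24.8.
Cumulative frequencies: 18, 21, 28, 31.
Observation 24.8 falls in the class 50 – <60.
L = 50, CF = 21, f = 7, h = 10.
P80 = 50 + ((24.8 − 21)/7)·10 = 50 + 5.42857 = 55.4286.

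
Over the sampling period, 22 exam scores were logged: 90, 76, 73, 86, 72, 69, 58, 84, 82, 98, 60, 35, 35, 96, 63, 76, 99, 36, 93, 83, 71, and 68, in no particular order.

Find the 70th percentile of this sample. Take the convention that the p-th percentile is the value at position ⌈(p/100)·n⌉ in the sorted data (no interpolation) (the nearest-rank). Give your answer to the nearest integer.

Sorted: 35, 35, 36, 58, 60, 63, 68, 69, 71, 72, 73, 76, 76, 82, 83, 84, 86, 90, 93, 96, 98, 99.
n = 22.
Position = ⌈70/100 · 22⌉ = ⌈15.4⌉ = 16.
The value at rank 16 is 84.

84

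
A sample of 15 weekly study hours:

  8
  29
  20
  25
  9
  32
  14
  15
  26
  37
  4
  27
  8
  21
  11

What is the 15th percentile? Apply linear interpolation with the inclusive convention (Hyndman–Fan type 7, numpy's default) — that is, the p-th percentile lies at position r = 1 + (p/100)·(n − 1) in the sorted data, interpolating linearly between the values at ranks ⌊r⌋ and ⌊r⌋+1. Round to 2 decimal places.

Sorted: 4, 8, 8, 9, 11, 14, 15, 20, 21, 25, 26, 27, 29, 32, 37.
n = 15.
r = 1 + (15/100)·(15 − 1) = 1 + 2.1 = 3.1.
Rank 3 is 8 and rank 4 is 9.
Interpolate: 8 + 0.1·(9 − 8) = 8 + 0.1·1 = 8.1.

8.10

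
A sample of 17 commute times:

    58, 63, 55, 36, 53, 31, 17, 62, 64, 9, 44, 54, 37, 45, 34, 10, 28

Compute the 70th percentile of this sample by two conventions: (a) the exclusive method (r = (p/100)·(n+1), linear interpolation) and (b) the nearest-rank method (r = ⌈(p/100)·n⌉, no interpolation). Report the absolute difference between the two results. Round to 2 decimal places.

0.60

Sorted: 9, 10, 17, 28, 31, 34, 36, 37, 44, 45, 53, 54, 55, 58, 62, 63, 64.
n = 17.
(a) r = 12.6; between ranks 12 (54) and 13 (55): 54.6.
(b) the nearest-rank method: rank 12 → 54.
|54.6 − 54| = 0.6.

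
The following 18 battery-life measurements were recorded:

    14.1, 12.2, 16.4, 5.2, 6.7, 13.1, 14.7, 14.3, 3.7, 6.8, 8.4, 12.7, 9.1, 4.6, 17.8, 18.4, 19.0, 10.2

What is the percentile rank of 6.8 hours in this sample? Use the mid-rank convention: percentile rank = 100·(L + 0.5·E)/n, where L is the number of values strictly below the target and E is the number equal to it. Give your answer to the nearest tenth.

Sorted: 3.7, 4.6, 5.2, 6.7, 6.8, 8.4, 9.1, 10.2, 12.2, 12.7, 13.1, 14.1, 14.3, 14.7, 16.4, 17.8, 18.4, 19.0.
Count below 6.8: L = 4; count equal: E = 1; n = 18.
Percentile rank = 100·(4 + 0.5·1)/18 = 100·4.5/18 = 25.

25.0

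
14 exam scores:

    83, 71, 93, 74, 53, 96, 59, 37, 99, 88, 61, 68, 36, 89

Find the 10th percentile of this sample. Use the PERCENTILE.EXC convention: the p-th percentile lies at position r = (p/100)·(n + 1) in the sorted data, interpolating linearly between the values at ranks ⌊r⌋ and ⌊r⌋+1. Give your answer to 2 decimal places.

36.50

Sorted: 36, 37, 53, 59, 61, 68, 71, 74, 83, 88, 89, 93, 96, 99.
n = 14.
r = (10/100)·(14 + 1) = 1.5.
Rank 1 is 36 and rank 2 is 37.
Interpolate: 36 + 0.5·(37 − 36) = 36 + 0.5·1 = 36.5.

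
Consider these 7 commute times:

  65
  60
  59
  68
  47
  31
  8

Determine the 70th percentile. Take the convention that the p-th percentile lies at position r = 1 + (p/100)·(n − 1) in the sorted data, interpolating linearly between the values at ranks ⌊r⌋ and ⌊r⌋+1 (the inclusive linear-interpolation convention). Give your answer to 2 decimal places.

Sorted: 8, 31, 47, 59, 60, 65, 68.
n = 7.
r = 1 + (70/100)·(7 − 1) = 1 + 4.2 = 5.2.
Rank 5 is 60 and rank 6 is 65.
Interpolate: 60 + 0.2·(65 − 60) = 60 + 0.2·5 = 61.

61.00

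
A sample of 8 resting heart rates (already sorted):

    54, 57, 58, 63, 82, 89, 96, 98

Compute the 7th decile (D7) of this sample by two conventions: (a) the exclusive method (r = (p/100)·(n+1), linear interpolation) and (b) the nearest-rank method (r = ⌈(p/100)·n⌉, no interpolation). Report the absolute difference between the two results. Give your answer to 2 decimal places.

n = 8.
(a) r = 6.3; between ranks 6 (89) and 7 (96): 91.1.
(b) the nearest-rank method: rank 6 → 89.
|91.1 − 89| = 2.1.

2.10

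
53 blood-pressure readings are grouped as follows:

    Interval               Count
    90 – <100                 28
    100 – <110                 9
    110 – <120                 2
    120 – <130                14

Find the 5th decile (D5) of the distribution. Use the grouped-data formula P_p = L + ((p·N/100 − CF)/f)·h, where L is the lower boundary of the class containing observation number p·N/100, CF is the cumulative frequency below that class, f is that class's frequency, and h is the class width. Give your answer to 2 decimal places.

99.46

N = 53; target position k = 50/100 · 53 = 26.5.
Cumulative frequencies: 28, 37, 39, 53.
Observation 26.5 falls in the class 90 – <100.
L = 90, CF = 0, f = 28, h = 10.
P50 = 90 + ((26.5 − 0)/28)·10 = 90 + 9.46429 = 99.4643.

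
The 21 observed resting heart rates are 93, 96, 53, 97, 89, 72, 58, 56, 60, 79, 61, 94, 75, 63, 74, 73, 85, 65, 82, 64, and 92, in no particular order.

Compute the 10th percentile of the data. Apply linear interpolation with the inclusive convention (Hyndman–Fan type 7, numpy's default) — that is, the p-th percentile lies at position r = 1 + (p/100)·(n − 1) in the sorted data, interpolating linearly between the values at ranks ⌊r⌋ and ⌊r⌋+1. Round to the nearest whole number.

58

Sorted: 53, 56, 58, 60, 61, 63, 64, 65, 72, 73, 74, 75, 79, 82, 85, 89, 92, 93, 94, 96, 97.
n = 21.
r = 1 + (10/100)·(21 − 1) = 1 + 2 = 3.
r is an integer, so P10 is the value at rank 3: 58.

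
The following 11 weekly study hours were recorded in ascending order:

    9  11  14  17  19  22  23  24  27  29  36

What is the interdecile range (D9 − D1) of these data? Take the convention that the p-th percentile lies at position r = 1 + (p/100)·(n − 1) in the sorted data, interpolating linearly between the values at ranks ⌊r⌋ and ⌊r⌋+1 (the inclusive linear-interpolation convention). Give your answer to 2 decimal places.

18.00

n = 11.
P10: r = 2 (integer) → 11.
P90: r = 10 (integer) → 29.
Difference: 29 − 11 = 18.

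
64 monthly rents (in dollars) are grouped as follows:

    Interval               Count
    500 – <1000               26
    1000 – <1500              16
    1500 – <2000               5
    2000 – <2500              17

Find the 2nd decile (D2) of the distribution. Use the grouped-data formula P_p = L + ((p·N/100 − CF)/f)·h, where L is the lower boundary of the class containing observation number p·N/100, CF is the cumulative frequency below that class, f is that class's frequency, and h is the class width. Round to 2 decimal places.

746.15

N = 64; target position k = 20/100 · 64 = 12.8.
Cumulative frequencies: 26, 42, 47, 64.
Observation 12.8 falls in the class 500 – <1000.
L = 500, CF = 0, f = 26, h = 500.
P20 = 500 + ((12.8 − 0)/26)·500 = 500 + 246.154 = 746.154.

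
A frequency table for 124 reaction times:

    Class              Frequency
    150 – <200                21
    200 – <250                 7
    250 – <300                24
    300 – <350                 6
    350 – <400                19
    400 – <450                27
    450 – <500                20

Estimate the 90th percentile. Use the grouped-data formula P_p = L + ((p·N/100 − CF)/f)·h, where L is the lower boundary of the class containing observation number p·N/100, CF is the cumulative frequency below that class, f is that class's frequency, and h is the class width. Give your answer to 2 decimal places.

N = 124; target position k = 90/100 · 124 = 111.6.
Cumulative frequencies: 21, 28, 52, 58, 77, 104, 124.
Observation 111.6 falls in the class 450 – <500.
L = 450, CF = 104, f = 20, h = 50.
P90 = 450 + ((111.6 − 104)/20)·50 = 450 + 19 = 469.

469.00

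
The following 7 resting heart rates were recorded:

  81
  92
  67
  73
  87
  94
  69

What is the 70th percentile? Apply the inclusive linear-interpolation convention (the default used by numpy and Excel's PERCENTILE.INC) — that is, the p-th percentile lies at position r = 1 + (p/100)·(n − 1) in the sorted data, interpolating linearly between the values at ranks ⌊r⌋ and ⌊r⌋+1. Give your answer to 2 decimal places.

88.00

Sorted: 67, 69, 73, 81, 87, 92, 94.
n = 7.
r = 1 + (70/100)·(7 − 1) = 1 + 4.2 = 5.2.
Rank 5 is 87 and rank 6 is 92.
Interpolate: 87 + 0.2·(92 − 87) = 87 + 0.2·5 = 88.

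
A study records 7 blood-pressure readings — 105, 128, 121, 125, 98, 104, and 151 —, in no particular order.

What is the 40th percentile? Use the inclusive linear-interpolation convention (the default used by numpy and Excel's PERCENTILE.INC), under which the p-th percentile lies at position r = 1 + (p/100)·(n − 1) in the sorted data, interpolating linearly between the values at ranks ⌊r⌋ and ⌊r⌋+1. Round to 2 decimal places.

Sorted: 98, 104, 105, 121, 125, 128, 151.
n = 7.
r = 1 + (40/100)·(7 − 1) = 1 + 2.4 = 3.4.
Rank 3 is 105 and rank 4 is 121.
Interpolate: 105 + 0.4·(121 − 105) = 105 + 0.4·16 = 111.4.

111.40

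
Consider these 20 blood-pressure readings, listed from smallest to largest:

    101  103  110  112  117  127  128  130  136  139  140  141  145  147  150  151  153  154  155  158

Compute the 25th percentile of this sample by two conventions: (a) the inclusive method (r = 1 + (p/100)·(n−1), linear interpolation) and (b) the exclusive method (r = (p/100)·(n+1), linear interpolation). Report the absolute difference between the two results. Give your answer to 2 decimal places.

5.00

n = 20.
(a) r = 5.75; between ranks 5 (117) and 6 (127): 124.5.
(b) r = 5.25; between ranks 5 (117) and 6 (127): 119.5.
|124.5 − 119.5| = 5.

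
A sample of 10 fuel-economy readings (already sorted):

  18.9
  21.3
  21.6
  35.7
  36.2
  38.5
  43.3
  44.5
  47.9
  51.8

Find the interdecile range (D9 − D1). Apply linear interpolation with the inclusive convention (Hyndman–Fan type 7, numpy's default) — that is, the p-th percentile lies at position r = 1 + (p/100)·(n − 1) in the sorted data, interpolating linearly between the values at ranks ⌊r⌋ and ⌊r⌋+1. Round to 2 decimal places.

n = 10.
P10: r = 1.9; ranks 1–2 are 18.9, 21.3; interpolating gives 21.06.
P90: r = 9.1; ranks 9–10 are 47.9, 51.8; interpolating gives 48.29.
Difference: 48.29 − 21.06 = 27.23.

27.23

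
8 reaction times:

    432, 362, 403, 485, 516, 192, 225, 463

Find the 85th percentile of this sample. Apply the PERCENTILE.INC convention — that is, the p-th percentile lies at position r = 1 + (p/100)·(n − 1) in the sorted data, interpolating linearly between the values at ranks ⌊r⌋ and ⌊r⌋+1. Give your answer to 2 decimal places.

Sorted: 192, 225, 362, 403, 432, 463, 485, 516.
n = 8.
r = 1 + (85/100)·(8 − 1) = 1 + 5.95 = 6.95.
Rank 6 is 463 and rank 7 is 485.
Interpolate: 463 + 0.95·(485 − 463) = 463 + 0.95·22 = 483.9.

483.90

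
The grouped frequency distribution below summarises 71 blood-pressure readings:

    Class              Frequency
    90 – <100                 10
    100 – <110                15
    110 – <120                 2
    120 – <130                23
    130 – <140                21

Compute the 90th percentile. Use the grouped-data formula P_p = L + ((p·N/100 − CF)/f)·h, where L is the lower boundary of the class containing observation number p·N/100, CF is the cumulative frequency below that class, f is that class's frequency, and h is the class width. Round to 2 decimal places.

N = 71; target position k = 90/100 · 71 = 63.9.
Cumulative frequencies: 10, 25, 27, 50, 71.
Observation 63.9 falls in the class 130 – <140.
L = 130, CF = 50, f = 21, h = 10.
P90 = 130 + ((63.9 − 50)/21)·10 = 130 + 6.61905 = 136.619.

136.62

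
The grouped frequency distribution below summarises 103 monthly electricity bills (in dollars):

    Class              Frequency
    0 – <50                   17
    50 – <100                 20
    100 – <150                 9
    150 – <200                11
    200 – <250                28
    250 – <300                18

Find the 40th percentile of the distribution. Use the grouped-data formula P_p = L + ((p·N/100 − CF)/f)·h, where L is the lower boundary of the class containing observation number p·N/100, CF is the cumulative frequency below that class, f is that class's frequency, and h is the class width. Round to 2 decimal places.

N = 103; target position k = 40/100 · 103 = 41.2.
Cumulative frequencies: 17, 37, 46, 57, 85, 103.
Observation 41.2 falls in the class 100 – <150.
L = 100, CF = 37, f = 9, h = 50.
P40 = 100 + ((41.2 − 37)/9)·50 = 100 + 23.3333 = 123.333.

123.33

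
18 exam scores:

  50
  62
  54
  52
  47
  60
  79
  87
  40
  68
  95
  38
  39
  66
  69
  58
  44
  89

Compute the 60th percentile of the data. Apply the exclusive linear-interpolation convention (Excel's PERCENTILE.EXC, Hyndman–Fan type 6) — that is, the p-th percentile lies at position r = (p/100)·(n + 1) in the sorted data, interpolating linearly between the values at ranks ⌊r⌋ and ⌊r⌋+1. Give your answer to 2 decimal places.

Sorted: 38, 39, 40, 44, 47, 50, 52, 54, 58, 60, 62, 66, 68, 69, 79, 87, 89, 95.
n = 18.
r = (60/100)·(18 + 1) = 11.4.
Rank 11 is 62 and rank 12 is 66.
Interpolate: 62 + 0.4·(66 − 62) = 62 + 0.4·4 = 63.6.

63.60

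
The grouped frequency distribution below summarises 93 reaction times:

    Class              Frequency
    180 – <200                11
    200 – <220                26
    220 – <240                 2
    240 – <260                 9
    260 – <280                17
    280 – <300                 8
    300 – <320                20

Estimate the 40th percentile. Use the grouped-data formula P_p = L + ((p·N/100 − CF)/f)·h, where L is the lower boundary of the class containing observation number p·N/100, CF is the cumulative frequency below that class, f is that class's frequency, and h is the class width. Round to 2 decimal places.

N = 93; target position k = 40/100 · 93 = 37.2.
Cumulative frequencies: 11, 37, 39, 48, 65, 73, 93.
Observation 37.2 falls in the class 220 – <240.
L = 220, CF = 37, f = 2, h = 20.
P40 = 220 + ((37.2 − 37)/2)·20 = 220 + 2 = 222.

222.00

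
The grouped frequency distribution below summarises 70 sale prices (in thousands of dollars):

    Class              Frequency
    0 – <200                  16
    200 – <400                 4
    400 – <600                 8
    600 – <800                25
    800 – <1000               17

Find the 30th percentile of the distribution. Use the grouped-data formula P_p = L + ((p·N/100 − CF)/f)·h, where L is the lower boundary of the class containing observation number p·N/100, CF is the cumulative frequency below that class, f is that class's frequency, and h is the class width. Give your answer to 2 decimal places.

425.00

N = 70; target position k = 30/100 · 70 = 21.
Cumulative frequencies: 16, 20, 28, 53, 70.
Observation 21 falls in the class 400 – <600.
L = 400, CF = 20, f = 8, h = 200.
P30 = 400 + ((21 − 20)/8)·200 = 400 + 25 = 425.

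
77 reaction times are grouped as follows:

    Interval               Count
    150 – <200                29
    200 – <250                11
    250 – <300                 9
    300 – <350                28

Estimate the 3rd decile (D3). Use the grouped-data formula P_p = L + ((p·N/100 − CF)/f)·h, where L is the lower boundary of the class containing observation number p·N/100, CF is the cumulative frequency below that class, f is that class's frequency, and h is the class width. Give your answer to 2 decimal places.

189.83

N = 77; target position k = 30/100 · 77 = 23.1.
Cumulative frequencies: 29, 40, 49, 77.
Observation 23.1 falls in the class 150 – <200.
L = 150, CF = 0, f = 29, h = 50.
P30 = 150 + ((23.1 − 0)/29)·50 = 150 + 39.8276 = 189.828.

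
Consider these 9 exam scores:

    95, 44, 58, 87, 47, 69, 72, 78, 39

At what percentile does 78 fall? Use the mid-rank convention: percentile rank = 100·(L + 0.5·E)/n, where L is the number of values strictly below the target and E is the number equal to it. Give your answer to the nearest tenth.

72.2

Sorted: 39, 44, 47, 58, 69, 72, 78, 87, 95.
Count below 78: L = 6; count equal: E = 1; n = 9.
Percentile rank = 100·(6 + 0.5·1)/9 = 100·6.5/9 = 72.22.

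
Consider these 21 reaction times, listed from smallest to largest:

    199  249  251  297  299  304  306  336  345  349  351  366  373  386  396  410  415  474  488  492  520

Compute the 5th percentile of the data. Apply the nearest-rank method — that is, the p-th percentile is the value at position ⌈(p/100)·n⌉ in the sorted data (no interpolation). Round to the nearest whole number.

n = 21.
Position = ⌈5/100 · 21⌉ = ⌈1.05⌉ = 2.
The value at rank 2 is 249.

249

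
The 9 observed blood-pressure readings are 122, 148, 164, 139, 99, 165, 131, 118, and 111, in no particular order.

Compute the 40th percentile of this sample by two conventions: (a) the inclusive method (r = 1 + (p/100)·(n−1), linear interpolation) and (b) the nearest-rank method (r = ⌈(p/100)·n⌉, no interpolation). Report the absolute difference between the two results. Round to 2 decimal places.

Sorted: 99, 111, 118, 122, 131, 139, 148, 164, 165.
n = 9.
(a) r = 4.2; between ranks 4 (122) and 5 (131): 123.8.
(b) the nearest-rank method: rank 4 → 122.
|123.8 − 122| = 1.8.

1.80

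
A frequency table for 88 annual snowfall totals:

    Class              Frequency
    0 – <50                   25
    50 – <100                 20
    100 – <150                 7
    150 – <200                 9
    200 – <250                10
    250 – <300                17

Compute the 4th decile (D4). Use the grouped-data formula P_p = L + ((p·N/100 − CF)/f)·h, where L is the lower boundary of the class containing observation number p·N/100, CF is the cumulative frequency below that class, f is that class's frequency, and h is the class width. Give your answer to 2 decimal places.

N = 88; target position k = 40/100 · 88 = 35.2.
Cumulative frequencies: 25, 45, 52, 61, 71, 88.
Observation 35.2 falls in the class 50 – <100.
L = 50, CF = 25, f = 20, h = 50.
P40 = 50 + ((35.2 − 25)/20)·50 = 50 + 25.5 = 75.5.

75.50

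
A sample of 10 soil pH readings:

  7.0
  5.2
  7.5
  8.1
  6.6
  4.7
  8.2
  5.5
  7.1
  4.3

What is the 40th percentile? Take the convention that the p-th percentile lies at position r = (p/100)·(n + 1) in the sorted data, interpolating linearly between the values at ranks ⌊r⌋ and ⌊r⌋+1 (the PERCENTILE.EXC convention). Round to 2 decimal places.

Sorted: 4.3, 4.7, 5.2, 5.5, 6.6, 7.0, 7.1, 7.5, 8.1, 8.2.
n = 10.
r = (40/100)·(10 + 1) = 4.4.
Rank 4 is 5.5 and rank 5 is 6.6.
Interpolate: 5.5 + 0.4·(6.6 − 5.5) = 5.5 + 0.4·1.1 = 5.94.

5.94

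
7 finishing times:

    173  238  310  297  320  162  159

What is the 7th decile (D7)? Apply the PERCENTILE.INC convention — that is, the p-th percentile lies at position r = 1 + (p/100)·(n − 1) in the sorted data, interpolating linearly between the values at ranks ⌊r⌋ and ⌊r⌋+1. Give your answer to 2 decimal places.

Sorted: 159, 162, 173, 238, 297, 310, 320.
n = 7.
r = 1 + (70/100)·(7 − 1) = 1 + 4.2 = 5.2.
Rank 5 is 297 and rank 6 is 310.
Interpolate: 297 + 0.2·(310 − 297) = 297 + 0.2·13 = 299.6.

299.60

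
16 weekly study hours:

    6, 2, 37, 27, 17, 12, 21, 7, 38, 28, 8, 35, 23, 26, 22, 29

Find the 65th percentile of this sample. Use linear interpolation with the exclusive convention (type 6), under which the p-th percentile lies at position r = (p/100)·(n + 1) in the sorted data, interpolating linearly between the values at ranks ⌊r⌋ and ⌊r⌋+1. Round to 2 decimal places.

Sorted: 2, 6, 7, 8, 12, 17, 21, 22, 23, 26, 27, 28, 29, 35, 37, 38.
n = 16.
r = (65/100)·(16 + 1) = 11.05.
Rank 11 is 27 and rank 12 is 28.
Interpolate: 27 + 0.05·(28 − 27) = 27 + 0.05·1 = 27.05.

27.05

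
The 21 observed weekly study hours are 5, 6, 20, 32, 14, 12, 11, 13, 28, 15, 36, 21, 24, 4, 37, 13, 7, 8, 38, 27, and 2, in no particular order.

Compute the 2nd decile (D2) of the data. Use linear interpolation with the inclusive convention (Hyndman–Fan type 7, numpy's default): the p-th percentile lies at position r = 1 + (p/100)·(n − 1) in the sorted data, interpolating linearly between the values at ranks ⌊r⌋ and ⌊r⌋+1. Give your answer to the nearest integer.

Sorted: 2, 4, 5, 6, 7, 8, 11, 12, 13, 13, 14, 15, 20, 21, 24, 27, 28, 32, 36, 37, 38.
n = 21.
r = 1 + (20/100)·(21 − 1) = 1 + 4 = 5.
r is an integer, so P20 is the value at rank 5: 7.

7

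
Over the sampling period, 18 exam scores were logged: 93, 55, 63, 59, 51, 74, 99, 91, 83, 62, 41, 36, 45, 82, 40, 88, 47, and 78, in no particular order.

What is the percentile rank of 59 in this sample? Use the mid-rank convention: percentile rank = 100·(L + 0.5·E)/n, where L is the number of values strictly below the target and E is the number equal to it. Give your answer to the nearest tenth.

41.7

Sorted: 36, 40, 41, 45, 47, 51, 55, 59, 62, 63, 74, 78, 82, 83, 88, 91, 93, 99.
Count below 59: L = 7; count equal: E = 1; n = 18.
Percentile rank = 100·(7 + 0.5·1)/18 = 100·7.5/18 = 41.67.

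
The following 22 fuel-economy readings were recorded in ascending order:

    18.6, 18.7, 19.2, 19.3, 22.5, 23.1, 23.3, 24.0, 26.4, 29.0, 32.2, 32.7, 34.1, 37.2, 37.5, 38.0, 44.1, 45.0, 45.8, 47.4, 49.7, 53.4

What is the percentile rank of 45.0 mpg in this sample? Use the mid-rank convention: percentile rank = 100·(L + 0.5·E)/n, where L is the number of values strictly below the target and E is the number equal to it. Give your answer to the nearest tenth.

Count below 45.0: L = 17; count equal: E = 1; n = 22.
Percentile rank = 100·(17 + 0.5·1)/22 = 100·17.5/22 = 79.55.

79.5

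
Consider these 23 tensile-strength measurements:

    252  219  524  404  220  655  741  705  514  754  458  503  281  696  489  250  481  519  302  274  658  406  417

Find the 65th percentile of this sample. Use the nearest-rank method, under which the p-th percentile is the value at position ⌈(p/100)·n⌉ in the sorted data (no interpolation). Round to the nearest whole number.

Sorted: 219, 220, 250, 252, 274, 281, 302, 404, 406, 417, 458, 481, 489, 503, 514, 519, 524, 655, 658, 696, 705, 741, 754.
n = 23.
Position = ⌈65/100 · 23⌉ = ⌈14.95⌉ = 15.
The value at rank 15 is 514.

514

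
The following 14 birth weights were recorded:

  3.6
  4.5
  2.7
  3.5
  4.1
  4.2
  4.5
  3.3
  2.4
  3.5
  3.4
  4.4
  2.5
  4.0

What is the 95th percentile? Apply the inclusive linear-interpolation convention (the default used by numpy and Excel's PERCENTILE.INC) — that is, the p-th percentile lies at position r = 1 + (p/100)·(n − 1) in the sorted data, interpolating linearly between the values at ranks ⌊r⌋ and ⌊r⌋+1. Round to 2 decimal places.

4.50

Sorted: 2.4, 2.5, 2.7, 3.3, 3.4, 3.5, 3.5, 3.6, 4.0, 4.1, 4.2, 4.4, 4.5, 4.5.
n = 14.
r = 1 + (95/100)·(14 − 1) = 1 + 12.35 = 13.35.
Rank 13 is 4.5 and rank 14 is 4.5.
Interpolate: 4.5 + 0.35·(4.5 − 4.5) = 4.5 + 0.35·0 = 4.5.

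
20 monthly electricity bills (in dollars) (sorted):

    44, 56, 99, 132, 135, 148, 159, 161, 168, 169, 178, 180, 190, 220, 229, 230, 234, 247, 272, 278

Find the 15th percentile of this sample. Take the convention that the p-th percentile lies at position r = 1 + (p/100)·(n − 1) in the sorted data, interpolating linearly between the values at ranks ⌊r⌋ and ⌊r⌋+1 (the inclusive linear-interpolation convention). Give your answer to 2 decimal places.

n = 20.
r = 1 + (15/100)·(20 − 1) = 1 + 2.85 = 3.85.
Rank 3 is 99 and rank 4 is 132.
Interpolate: 99 + 0.85·(132 − 99) = 99 + 0.85·33 = 127.05.

127.05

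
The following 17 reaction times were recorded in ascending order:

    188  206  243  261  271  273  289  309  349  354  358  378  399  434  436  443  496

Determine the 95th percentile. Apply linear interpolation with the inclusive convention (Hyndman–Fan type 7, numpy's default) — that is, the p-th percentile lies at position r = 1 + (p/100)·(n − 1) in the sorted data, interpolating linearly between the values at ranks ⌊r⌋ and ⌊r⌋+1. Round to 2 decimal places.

n = 17.
r = 1 + (95/100)·(17 − 1) = 1 + 15.2 = 16.2.
Rank 16 is 443 and rank 17 is 496.
Interpolate: 443 + 0.2·(496 − 443) = 443 + 0.2·53 = 453.6.

453.60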